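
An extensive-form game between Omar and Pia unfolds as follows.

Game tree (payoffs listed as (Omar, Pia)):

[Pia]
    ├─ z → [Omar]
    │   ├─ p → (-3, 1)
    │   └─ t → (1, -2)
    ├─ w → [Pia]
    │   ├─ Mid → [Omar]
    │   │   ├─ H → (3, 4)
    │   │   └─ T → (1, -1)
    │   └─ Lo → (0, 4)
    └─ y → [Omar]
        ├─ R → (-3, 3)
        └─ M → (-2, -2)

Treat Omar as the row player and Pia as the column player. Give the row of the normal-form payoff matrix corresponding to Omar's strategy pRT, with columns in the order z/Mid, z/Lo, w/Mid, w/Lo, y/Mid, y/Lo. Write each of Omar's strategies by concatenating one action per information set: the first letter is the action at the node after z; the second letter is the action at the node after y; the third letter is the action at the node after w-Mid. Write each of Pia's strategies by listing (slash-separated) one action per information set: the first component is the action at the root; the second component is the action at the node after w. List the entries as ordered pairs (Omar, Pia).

vs z/Mid: Pia plays z → Omar plays p at [z] → (-3, 1)
vs z/Lo: Pia plays z → Omar plays p at [z] → (-3, 1)
vs w/Mid: Pia plays w → Pia plays Mid at [w] → Omar plays T at [w-Mid] → (1, -1)
vs w/Lo: Pia plays w → Pia plays Lo at [w] → (0, 4)
vs y/Mid: Pia plays y → Omar plays R at [y] → (-3, 3)
vs y/Lo: Pia plays y → Omar plays R at [y] → (-3, 3)

(-3,1) (-3,1) (1,-1) (0,4) (-3,3) (-3,3)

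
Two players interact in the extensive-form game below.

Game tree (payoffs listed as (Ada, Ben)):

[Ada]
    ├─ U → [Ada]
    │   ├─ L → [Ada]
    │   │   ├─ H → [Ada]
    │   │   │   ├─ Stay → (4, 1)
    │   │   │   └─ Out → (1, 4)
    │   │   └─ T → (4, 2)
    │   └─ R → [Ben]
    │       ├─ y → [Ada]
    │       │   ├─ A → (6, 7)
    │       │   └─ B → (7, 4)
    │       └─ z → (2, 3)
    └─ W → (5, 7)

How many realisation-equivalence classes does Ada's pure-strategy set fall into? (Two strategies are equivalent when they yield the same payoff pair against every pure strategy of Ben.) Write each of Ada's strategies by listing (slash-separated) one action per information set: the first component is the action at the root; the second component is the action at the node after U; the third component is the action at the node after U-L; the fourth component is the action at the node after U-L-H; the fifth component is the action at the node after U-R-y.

Ada has 32 pure strategies: U/L/H/Stay/A, U/L/H/Stay/B, U/L/H/Out/A, U/L/H/Out/B, U/L/T/Stay/A, U/L/T/Stay/B, U/L/T/Out/A, U/L/T/Out/B, U/R/H/Stay/A, U/R/H/Stay/B, U/R/H/Out/A, U/R/H/Out/B, U/R/T/Stay/A, U/R/T/Stay/B, U/R/T/Out/A, U/R/T/Out/B, W/L/H/Stay/A, W/L/H/Stay/B, W/L/H/Out/A, W/L/H/Out/B, W/L/T/Stay/A, W/L/T/Stay/B, W/L/T/Out/A, W/L/T/Out/B, W/R/H/Stay/A, W/R/H/Stay/B, W/R/H/Out/A, W/R/H/Out/B, W/R/T/Stay/A, W/R/T/Stay/B, W/R/T/Out/A, W/R/T/Out/B. Columns: y, z.
{U/L/H/Stay/A, U/L/H/Stay/B} → row (4,1) (4,1)
{U/L/H/Out/A, U/L/H/Out/B} → row (1,4) (1,4)
{U/L/T/Stay/A, U/L/T/Stay/B, U/L/T/Out/A, U/L/T/Out/B} → row (4,2) (4,2)
{U/R/H/Stay/A, U/R/H/Out/A, U/R/T/Stay/A, U/R/T/Out/A} → row (6,7) (2,3)
{U/R/H/Stay/B, U/R/H/Out/B, U/R/T/Stay/B, U/R/T/Out/B} → row (7,4) (2,3)
{W/L/H/Stay/A, W/L/H/Stay/B, W/L/H/Out/A, W/L/H/Out/B, W/L/T/Stay/A, W/L/T/Stay/B, W/L/T/Out/A, W/L/T/Out/B, W/R/H/Stay/A, W/R/H/Stay/B, W/R/H/Out/A, W/R/H/Out/B, W/R/T/Stay/A, W/R/T/Stay/B, W/R/T/Out/A, W/R/T/Out/B} → row (5,7) (5,7)
That's 6 distinct rows out of 32 strategies.

6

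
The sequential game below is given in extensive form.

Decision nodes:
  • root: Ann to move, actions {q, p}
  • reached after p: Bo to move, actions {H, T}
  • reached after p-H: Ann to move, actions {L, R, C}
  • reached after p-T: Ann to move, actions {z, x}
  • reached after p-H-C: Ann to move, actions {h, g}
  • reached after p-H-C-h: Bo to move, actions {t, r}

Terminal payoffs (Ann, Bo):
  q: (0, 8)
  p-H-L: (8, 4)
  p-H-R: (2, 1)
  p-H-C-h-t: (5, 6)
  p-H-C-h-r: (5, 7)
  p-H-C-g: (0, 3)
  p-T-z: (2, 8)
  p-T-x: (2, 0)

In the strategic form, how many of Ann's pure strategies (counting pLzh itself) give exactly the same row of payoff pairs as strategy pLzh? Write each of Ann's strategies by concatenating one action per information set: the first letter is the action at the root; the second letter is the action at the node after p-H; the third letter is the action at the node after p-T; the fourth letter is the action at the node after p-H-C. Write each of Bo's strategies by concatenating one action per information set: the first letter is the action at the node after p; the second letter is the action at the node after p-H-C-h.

2

Row for pLzh (columns Ht, Hr, Tt, Tr): (8,4) (8,4) (2,8) (2,8).
Under pLzh, Ann's choice at the node after p-H-C can never be reached regardless of what Bo does, so varying those choices leaves every outcome unchanged.
Holding the reachable choices fixed and varying the unreachable one freely already gives 2 equivalent strategies.
No other strategy reproduces this row, so those 2 are the full class: pLzh, pLzg.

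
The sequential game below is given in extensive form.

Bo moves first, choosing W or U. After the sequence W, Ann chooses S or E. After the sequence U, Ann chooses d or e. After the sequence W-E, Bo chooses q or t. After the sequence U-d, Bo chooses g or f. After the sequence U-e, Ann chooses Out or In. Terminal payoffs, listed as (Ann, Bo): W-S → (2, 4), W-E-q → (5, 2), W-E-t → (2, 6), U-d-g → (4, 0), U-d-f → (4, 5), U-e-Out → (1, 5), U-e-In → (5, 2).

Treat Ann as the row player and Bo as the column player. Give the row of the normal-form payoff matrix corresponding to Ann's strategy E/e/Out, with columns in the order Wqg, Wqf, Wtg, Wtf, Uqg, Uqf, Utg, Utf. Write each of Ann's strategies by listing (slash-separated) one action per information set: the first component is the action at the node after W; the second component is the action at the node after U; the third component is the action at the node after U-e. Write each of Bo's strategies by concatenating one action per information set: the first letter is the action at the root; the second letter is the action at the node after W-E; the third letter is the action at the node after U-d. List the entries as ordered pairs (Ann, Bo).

vs Wqg: Bo plays W → Ann plays E at [W] → Bo plays q at [W-E] → (5, 2)
vs Wqf: Bo plays W → Ann plays E at [W] → Bo plays q at [W-E] → (5, 2)
vs Wtg: Bo plays W → Ann plays E at [W] → Bo plays t at [W-E] → (2, 6)
vs Wtf: Bo plays W → Ann plays E at [W] → Bo plays t at [W-E] → (2, 6)
vs Uqg: Bo plays U → Ann plays e at [U] → Ann plays Out at [U-e] → (1, 5)
vs Uqf: Bo plays U → Ann plays e at [U] → Ann plays Out at [U-e] → (1, 5)
vs Utg: Bo plays U → Ann plays e at [U] → Ann plays Out at [U-e] → (1, 5)
vs Utf: Bo plays U → Ann plays e at [U] → Ann plays Out at [U-e] → (1, 5)

(5,2) (5,2) (2,6) (2,6) (1,5) (1,5) (1,5) (1,5)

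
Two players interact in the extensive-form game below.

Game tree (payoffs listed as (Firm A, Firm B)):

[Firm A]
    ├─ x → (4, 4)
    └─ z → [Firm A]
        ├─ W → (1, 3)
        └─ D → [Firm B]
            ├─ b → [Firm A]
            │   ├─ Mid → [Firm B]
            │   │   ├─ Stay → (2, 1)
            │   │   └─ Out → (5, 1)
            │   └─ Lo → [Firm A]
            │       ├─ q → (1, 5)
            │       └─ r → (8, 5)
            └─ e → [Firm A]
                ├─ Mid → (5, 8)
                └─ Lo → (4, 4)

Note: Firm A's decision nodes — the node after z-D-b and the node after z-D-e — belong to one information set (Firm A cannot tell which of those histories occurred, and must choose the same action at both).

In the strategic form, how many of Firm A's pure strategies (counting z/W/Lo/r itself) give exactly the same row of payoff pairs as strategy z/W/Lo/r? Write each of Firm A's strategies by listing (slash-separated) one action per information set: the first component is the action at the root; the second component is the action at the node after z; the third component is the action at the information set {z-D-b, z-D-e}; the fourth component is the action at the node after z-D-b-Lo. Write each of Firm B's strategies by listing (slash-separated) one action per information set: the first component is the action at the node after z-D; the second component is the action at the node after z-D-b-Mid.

Row for z/W/Lo/r (columns b/Stay, b/Out, e/Stay, e/Out): (1,3) (1,3) (1,3) (1,3).
Under z/W/Lo/r, Firm A's choice at the information set {z-D-b, z-D-e} and at the node after z-D-b-Lo can never be reached regardless of what Firm B does, so varying those choices leaves every outcome unchanged.
Holding the reachable choices fixed and varying the unreachable ones freely already gives 2 × 2 = 4 equivalent strategies.
No other strategy reproduces this row, so those 4 are the full class: z/W/Mid/q, z/W/Mid/r, z/W/Lo/q, z/W/Lo/r.

4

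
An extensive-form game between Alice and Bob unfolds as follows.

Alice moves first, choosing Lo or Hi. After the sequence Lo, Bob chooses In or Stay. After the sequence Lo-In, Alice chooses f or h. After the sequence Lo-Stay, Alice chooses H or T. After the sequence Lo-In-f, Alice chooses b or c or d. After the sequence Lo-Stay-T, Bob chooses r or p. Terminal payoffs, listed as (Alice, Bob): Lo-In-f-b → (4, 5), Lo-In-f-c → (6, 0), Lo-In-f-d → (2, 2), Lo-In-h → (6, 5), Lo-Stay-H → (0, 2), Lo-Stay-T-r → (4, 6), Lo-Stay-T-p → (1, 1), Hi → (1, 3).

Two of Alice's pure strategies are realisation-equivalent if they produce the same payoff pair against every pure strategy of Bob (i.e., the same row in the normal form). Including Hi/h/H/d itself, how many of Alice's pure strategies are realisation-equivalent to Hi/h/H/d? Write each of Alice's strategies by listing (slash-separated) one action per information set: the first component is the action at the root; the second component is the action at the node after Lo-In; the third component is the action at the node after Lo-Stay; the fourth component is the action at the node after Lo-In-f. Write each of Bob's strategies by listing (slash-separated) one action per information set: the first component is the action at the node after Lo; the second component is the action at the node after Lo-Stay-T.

12

Row for Hi/h/H/d (columns In/r, In/p, Stay/r, Stay/p): (1,3) (1,3) (1,3) (1,3).
Under Hi/h/H/d, Alice's choice at the node after Lo-In and at the node after Lo-Stay and at the node after Lo-In-f can never be reached regardless of what Bob does, so varying those choices leaves every outcome unchanged.
Holding the reachable choices fixed and varying the unreachable ones freely already gives 2 × 2 × 3 = 12 equivalent strategies.
No other strategy reproduces this row, so those 12 are the full class: Hi/f/H/b, Hi/f/H/c, Hi/f/H/d, Hi/f/T/b, Hi/f/T/c, Hi/f/T/d, Hi/h/H/b, Hi/h/H/c, Hi/h/H/d, Hi/h/T/b, Hi/h/T/c, Hi/h/T/d.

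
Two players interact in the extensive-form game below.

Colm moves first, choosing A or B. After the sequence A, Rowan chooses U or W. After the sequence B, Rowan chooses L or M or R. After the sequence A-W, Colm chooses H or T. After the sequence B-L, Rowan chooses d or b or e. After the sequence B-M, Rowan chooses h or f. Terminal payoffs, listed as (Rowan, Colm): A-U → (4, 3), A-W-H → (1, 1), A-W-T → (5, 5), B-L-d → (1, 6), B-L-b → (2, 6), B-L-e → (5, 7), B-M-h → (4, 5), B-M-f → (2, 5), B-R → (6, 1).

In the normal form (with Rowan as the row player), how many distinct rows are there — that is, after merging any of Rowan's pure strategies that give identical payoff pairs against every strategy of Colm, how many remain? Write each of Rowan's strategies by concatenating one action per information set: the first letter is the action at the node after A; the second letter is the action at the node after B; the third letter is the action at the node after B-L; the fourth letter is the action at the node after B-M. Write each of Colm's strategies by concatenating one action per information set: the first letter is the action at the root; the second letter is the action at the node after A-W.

12

Rowan has 36 pure strategies: ULdh, ULdf, ULbh, ULbf, ULeh, ULef, UMdh, UMdf, UMbh, UMbf, UMeh, UMef, URdh, URdf, URbh, URbf, UReh, URef, WLdh, WLdf, WLbh, WLbf, WLeh, WLef, WMdh, WMdf, WMbh, WMbf, WMeh, WMef, WRdh, WRdf, WRbh, WRbf, WReh, WRef. Columns: AH, AT, BH, BT.
{ULdh, ULdf} → row (4,3) (4,3) (1,6) (1,6)
{ULbh, ULbf} → row (4,3) (4,3) (2,6) (2,6)
{ULeh, ULef} → row (4,3) (4,3) (5,7) (5,7)
{UMdh, UMbh, UMeh} → row (4,3) (4,3) (4,5) (4,5)
{UMdf, UMbf, UMef} → row (4,3) (4,3) (2,5) (2,5)
{URdh, URdf, URbh, URbf, UReh, URef} → row (4,3) (4,3) (6,1) (6,1)
{WLdh, WLdf} → row (1,1) (5,5) (1,6) (1,6)
{WLbh, WLbf} → row (1,1) (5,5) (2,6) (2,6)
{WLeh, WLef} → row (1,1) (5,5) (5,7) (5,7)
{WMdh, WMbh, WMeh} → row (1,1) (5,5) (4,5) (4,5)
{WMdf, WMbf, WMef} → row (1,1) (5,5) (2,5) (2,5)
{WRdh, WRdf, WRbh, WRbf, WReh, WRef} → row (1,1) (5,5) (6,1) (6,1)
That's 12 distinct rows out of 36 strategies.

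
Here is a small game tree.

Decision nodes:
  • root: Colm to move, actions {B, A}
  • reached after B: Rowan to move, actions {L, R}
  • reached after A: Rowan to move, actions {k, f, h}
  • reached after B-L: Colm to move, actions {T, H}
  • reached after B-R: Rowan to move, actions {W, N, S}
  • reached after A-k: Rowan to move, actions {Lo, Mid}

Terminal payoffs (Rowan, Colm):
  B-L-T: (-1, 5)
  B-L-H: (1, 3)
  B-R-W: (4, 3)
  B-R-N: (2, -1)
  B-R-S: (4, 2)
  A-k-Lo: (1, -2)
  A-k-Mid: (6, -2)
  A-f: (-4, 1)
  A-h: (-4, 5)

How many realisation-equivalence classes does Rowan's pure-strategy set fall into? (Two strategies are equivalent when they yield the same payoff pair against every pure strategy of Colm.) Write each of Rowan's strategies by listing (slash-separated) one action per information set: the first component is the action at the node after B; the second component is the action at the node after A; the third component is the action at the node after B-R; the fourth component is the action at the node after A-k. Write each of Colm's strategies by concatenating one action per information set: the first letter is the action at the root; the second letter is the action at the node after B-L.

16

Rowan has 36 pure strategies: L/k/W/Lo, L/k/W/Mid, L/k/N/Lo, L/k/N/Mid, L/k/S/Lo, L/k/S/Mid, L/f/W/Lo, L/f/W/Mid, L/f/N/Lo, L/f/N/Mid, L/f/S/Lo, L/f/S/Mid, L/h/W/Lo, L/h/W/Mid, L/h/N/Lo, L/h/N/Mid, L/h/S/Lo, L/h/S/Mid, R/k/W/Lo, R/k/W/Mid, R/k/N/Lo, R/k/N/Mid, R/k/S/Lo, R/k/S/Mid, R/f/W/Lo, R/f/W/Mid, R/f/N/Lo, R/f/N/Mid, R/f/S/Lo, R/f/S/Mid, R/h/W/Lo, R/h/W/Mid, R/h/N/Lo, R/h/N/Mid, R/h/S/Lo, R/h/S/Mid. Columns: BT, BH, AT, AH.
{L/k/W/Lo, L/k/N/Lo, L/k/S/Lo} → row (-1,5) (1,3) (1,-2) (1,-2)
{L/k/W/Mid, L/k/N/Mid, L/k/S/Mid} → row (-1,5) (1,3) (6,-2) (6,-2)
{L/f/W/Lo, L/f/W/Mid, L/f/N/Lo, L/f/N/Mid, L/f/S/Lo, L/f/S/Mid} → row (-1,5) (1,3) (-4,1) (-4,1)
{L/h/W/Lo, L/h/W/Mid, L/h/N/Lo, L/h/N/Mid, L/h/S/Lo, L/h/S/Mid} → row (-1,5) (1,3) (-4,5) (-4,5)
{R/k/W/Lo} → row (4,3) (4,3) (1,-2) (1,-2)
{R/k/W/Mid} → row (4,3) (4,3) (6,-2) (6,-2)
{R/k/N/Lo} → row (2,-1) (2,-1) (1,-2) (1,-2)
{R/k/N/Mid} → row (2,-1) (2,-1) (6,-2) (6,-2)
{R/k/S/Lo} → row (4,2) (4,2) (1,-2) (1,-2)
{R/k/S/Mid} → row (4,2) (4,2) (6,-2) (6,-2)
{R/f/W/Lo, R/f/W/Mid} → row (4,3) (4,3) (-4,1) (-4,1)
{R/f/N/Lo, R/f/N/Mid} → row (2,-1) (2,-1) (-4,1) (-4,1)
{R/f/S/Lo, R/f/S/Mid} → row (4,2) (4,2) (-4,1) (-4,1)
{R/h/W/Lo, R/h/W/Mid} → row (4,3) (4,3) (-4,5) (-4,5)
{R/h/N/Lo, R/h/N/Mid} → row (2,-1) (2,-1) (-4,5) (-4,5)
{R/h/S/Lo, R/h/S/Mid} → row (4,2) (4,2) (-4,5) (-4,5)
That's 16 distinct rows out of 36 strategies.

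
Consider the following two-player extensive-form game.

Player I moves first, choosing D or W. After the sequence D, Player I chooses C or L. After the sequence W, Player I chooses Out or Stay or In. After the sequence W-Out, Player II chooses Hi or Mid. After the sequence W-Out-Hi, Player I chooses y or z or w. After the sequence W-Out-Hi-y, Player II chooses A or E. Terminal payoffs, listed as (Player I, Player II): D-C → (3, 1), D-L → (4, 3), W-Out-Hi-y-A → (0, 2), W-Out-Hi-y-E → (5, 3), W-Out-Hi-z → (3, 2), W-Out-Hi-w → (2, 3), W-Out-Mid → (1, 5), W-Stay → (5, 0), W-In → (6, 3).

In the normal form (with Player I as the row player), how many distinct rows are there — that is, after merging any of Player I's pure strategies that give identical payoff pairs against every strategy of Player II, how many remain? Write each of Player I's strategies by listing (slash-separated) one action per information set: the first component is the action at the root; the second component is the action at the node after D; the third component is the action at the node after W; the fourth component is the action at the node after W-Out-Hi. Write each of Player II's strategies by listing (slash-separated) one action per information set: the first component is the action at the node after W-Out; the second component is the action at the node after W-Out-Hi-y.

7

Player I has 36 pure strategies: D/C/Out/y, D/C/Out/z, D/C/Out/w, D/C/Stay/y, D/C/Stay/z, D/C/Stay/w, D/C/In/y, D/C/In/z, D/C/In/w, D/L/Out/y, D/L/Out/z, D/L/Out/w, D/L/Stay/y, D/L/Stay/z, D/L/Stay/w, D/L/In/y, D/L/In/z, D/L/In/w, W/C/Out/y, W/C/Out/z, W/C/Out/w, W/C/Stay/y, W/C/Stay/z, W/C/Stay/w, W/C/In/y, W/C/In/z, W/C/In/w, W/L/Out/y, W/L/Out/z, W/L/Out/w, W/L/Stay/y, W/L/Stay/z, W/L/Stay/w, W/L/In/y, W/L/In/z, W/L/In/w. Columns: Hi/A, Hi/E, Mid/A, Mid/E.
{D/C/Out/y, D/C/Out/z, D/C/Out/w, D/C/Stay/y, D/C/Stay/z, D/C/Stay/w, D/C/In/y, D/C/In/z, D/C/In/w} → row (3,1) (3,1) (3,1) (3,1)
{D/L/Out/y, D/L/Out/z, D/L/Out/w, D/L/Stay/y, D/L/Stay/z, D/L/Stay/w, D/L/In/y, D/L/In/z, D/L/In/w} → row (4,3) (4,3) (4,3) (4,3)
{W/C/Out/y, W/L/Out/y} → row (0,2) (5,3) (1,5) (1,5)
{W/C/Out/z, W/L/Out/z} → row (3,2) (3,2) (1,5) (1,5)
{W/C/Out/w, W/L/Out/w} → row (2,3) (2,3) (1,5) (1,5)
{W/C/Stay/y, W/C/Stay/z, W/C/Stay/w, W/L/Stay/y, W/L/Stay/z, W/L/Stay/w} → row (5,0) (5,0) (5,0) (5,0)
{W/C/In/y, W/C/In/z, W/C/In/w, W/L/In/y, W/L/In/z, W/L/In/w} → row (6,3) (6,3) (6,3) (6,3)
That's 7 distinct rows out of 36 strategies.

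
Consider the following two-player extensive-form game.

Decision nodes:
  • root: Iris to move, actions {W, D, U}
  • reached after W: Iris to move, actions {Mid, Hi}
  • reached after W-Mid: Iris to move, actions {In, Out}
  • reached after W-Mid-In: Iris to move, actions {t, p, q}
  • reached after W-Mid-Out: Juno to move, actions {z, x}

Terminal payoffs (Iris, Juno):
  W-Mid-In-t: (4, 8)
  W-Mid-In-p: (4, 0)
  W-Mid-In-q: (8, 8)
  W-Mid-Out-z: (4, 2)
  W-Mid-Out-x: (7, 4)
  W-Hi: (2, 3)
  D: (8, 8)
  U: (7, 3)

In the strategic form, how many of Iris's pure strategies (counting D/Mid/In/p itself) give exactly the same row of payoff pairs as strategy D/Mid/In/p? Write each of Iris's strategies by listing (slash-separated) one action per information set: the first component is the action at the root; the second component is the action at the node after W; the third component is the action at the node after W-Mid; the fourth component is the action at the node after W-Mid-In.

13

Row for D/Mid/In/p (columns z, x): (8,8) (8,8).
Under D/Mid/In/p, Iris's choice at the node after W and at the node after W-Mid and at the node after W-Mid-In can never be reached regardless of what Juno does, so varying those choices leaves every outcome unchanged.
Holding the reachable choices fixed and varying the unreachable ones freely already gives 2 × 2 × 3 = 12 equivalent strategies.
Checking the remaining rows, W/Mid/In/q also happen to give the same payoffs in every column, bringing the total to 13: W/Mid/In/q, D/Mid/In/t, D/Mid/In/p, D/Mid/In/q, D/Mid/Out/t, D/Mid/Out/p, D/Mid/Out/q, D/Hi/In/t, D/Hi/In/p, D/Hi/In/q, D/Hi/Out/t, D/Hi/Out/p, D/Hi/Out/q.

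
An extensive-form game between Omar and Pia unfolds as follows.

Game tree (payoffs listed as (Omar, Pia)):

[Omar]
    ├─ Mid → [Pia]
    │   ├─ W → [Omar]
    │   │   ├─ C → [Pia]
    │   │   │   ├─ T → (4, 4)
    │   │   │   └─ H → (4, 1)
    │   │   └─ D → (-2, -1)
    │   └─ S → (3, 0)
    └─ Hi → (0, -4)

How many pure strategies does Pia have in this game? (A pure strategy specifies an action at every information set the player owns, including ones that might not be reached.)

Pia owns the node after Mid with actions {W, S} — two choices.
Pia owns the node after Mid-W-C with actions {T, H} — two choices.
A pure strategy fixes one action at each information set independently, so the count is the product 2 × 2 = 4.
(For reference, Omar has 4 pure strategies, giving a 4×4 normal-form matrix.)

4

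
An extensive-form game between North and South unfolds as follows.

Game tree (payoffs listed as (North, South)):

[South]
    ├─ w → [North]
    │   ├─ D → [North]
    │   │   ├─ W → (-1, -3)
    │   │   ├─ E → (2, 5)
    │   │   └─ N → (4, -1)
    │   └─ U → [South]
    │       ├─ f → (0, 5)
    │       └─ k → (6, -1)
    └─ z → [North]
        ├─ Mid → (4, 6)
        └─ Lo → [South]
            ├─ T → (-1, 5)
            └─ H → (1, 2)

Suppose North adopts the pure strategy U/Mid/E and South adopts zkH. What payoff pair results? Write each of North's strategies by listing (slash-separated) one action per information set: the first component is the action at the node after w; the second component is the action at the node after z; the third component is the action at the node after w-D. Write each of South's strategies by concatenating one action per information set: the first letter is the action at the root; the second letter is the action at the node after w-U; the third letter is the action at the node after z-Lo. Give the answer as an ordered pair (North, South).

(4, 6)

Trace the play path from the root:
  South plays z
  North plays Mid at [z]
→ terminal payoff (4, 6).
(North's choice at the node after w is never reached on this path, so it doesn't affect the outcome.)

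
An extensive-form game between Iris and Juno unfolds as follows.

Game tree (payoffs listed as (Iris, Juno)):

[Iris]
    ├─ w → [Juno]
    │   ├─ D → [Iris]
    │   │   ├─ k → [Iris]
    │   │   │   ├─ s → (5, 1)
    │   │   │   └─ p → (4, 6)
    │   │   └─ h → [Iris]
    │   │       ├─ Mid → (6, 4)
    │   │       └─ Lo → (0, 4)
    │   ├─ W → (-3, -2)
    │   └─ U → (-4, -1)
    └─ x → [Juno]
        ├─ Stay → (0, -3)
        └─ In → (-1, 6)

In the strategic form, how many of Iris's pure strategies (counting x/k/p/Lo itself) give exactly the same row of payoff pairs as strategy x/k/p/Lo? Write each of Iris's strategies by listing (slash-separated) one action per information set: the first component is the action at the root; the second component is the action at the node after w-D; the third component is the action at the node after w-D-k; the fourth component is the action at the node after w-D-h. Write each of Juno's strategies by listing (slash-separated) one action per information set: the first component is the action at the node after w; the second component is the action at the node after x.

8

Row for x/k/p/Lo (columns D/Stay, D/In, W/Stay, W/In, U/Stay, U/In): (0,-3) (-1,6) (0,-3) (-1,6) (0,-3) (-1,6).
Under x/k/p/Lo, Iris's choice at the node after w-D and at the node after w-D-k and at the node after w-D-h can never be reached regardless of what Juno does, so varying those choices leaves every outcome unchanged.
Holding the reachable choices fixed and varying the unreachable ones freely already gives 2 × 2 × 2 = 8 equivalent strategies.
No other strategy reproduces this row, so those 8 are the full class: x/k/s/Mid, x/k/s/Lo, x/k/p/Mid, x/k/p/Lo, x/h/s/Mid, x/h/s/Lo, x/h/p/Mid, x/h/p/Lo.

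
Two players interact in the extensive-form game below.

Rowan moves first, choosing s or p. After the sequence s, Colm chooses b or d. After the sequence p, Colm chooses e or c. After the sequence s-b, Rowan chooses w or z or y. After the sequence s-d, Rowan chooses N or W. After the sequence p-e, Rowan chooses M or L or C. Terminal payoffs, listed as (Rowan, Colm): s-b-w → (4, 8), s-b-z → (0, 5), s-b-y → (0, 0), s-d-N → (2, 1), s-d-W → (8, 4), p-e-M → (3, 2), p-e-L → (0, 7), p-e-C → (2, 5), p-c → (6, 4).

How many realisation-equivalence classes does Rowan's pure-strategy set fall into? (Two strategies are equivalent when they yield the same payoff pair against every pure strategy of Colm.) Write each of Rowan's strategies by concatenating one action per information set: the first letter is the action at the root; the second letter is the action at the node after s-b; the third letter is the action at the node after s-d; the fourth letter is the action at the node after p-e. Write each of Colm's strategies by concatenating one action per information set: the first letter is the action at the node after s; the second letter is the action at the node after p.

Rowan has 36 pure strategies: swNM, swNL, swNC, swWM, swWL, swWC, szNM, szNL, szNC, szWM, szWL, szWC, syNM, syNL, syNC, syWM, syWL, syWC, pwNM, pwNL, pwNC, pwWM, pwWL, pwWC, pzNM, pzNL, pzNC, pzWM, pzWL, pzWC, pyNM, pyNL, pyNC, pyWM, pyWL, pyWC. Columns: be, bc, de, dc.
{swNM, swNL, swNC} → row (4,8) (4,8) (2,1) (2,1)
{swWM, swWL, swWC} → row (4,8) (4,8) (8,4) (8,4)
{szNM, szNL, szNC} → row (0,5) (0,5) (2,1) (2,1)
{szWM, szWL, szWC} → row (0,5) (0,5) (8,4) (8,4)
{syNM, syNL, syNC} → row (0,0) (0,0) (2,1) (2,1)
{syWM, syWL, syWC} → row (0,0) (0,0) (8,4) (8,4)
{pwNM, pwWM, pzNM, pzWM, pyNM, pyWM} → row (3,2) (6,4) (3,2) (6,4)
{pwNL, pwWL, pzNL, pzWL, pyNL, pyWL} → row (0,7) (6,4) (0,7) (6,4)
{pwNC, pwWC, pzNC, pzWC, pyNC, pyWC} → row (2,5) (6,4) (2,5) (6,4)
That's 9 distinct rows out of 36 strategies.

9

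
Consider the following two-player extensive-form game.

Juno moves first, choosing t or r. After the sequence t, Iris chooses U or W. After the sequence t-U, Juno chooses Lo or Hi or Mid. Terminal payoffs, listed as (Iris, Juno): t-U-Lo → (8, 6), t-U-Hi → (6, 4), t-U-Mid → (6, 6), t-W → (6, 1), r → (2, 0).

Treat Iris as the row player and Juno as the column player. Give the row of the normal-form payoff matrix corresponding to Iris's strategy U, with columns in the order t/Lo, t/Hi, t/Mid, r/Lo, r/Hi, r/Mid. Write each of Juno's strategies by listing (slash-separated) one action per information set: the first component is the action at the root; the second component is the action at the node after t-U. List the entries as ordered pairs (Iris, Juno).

vs t/Lo: Juno plays t → Iris plays U at [t] → Juno plays Lo at [t-U] → (8, 6)
vs t/Hi: Juno plays t → Iris plays U at [t] → Juno plays Hi at [t-U] → (6, 4)
vs t/Mid: Juno plays t → Iris plays U at [t] → Juno plays Mid at [t-U] → (6, 6)
vs r/Lo: Juno plays r → (2, 0)
vs r/Hi: Juno plays r → (2, 0)
vs r/Mid: Juno plays r → (2, 0)

(8,6) (6,4) (6,6) (2,0) (2,0) (2,0)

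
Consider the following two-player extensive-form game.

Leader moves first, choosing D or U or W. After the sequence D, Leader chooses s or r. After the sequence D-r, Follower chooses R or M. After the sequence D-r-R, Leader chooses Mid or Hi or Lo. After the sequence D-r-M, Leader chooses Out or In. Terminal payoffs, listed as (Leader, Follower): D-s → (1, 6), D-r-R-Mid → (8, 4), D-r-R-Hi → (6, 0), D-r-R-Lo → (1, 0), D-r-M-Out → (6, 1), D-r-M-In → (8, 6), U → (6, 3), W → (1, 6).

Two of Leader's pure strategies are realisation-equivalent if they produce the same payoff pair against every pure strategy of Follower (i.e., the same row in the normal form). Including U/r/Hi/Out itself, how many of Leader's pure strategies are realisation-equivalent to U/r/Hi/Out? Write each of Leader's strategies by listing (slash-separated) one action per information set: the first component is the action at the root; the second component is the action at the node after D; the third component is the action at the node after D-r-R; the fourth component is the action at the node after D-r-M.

12

Row for U/r/Hi/Out (columns R, M): (6,3) (6,3).
Under U/r/Hi/Out, Leader's choice at the node after D and at the node after D-r-R and at the node after D-r-M can never be reached regardless of what Follower does, so varying those choices leaves every outcome unchanged.
Holding the reachable choices fixed and varying the unreachable ones freely already gives 2 × 3 × 2 = 12 equivalent strategies.
No other strategy reproduces this row, so those 12 are the full class: U/s/Mid/Out, U/s/Mid/In, U/s/Hi/Out, U/s/Hi/In, U/s/Lo/Out, U/s/Lo/In, U/r/Mid/Out, U/r/Mid/In, U/r/Hi/Out, U/r/Hi/In, U/r/Lo/Out, U/r/Lo/In.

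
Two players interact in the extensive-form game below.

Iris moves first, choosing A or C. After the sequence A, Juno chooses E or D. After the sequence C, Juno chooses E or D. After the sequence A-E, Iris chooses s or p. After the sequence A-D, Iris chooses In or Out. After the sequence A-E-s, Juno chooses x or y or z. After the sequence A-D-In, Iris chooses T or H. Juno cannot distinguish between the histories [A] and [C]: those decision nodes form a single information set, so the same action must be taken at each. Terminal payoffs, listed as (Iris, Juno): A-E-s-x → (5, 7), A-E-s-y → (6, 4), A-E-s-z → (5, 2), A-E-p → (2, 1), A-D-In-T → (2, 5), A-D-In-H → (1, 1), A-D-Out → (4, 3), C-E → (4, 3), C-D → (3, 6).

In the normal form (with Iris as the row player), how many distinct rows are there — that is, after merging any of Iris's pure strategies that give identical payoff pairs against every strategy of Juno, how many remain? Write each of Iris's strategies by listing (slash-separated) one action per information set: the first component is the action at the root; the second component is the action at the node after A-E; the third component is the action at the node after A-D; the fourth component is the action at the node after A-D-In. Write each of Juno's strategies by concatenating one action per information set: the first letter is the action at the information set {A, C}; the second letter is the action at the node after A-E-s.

Iris has 16 pure strategies: A/s/In/T, A/s/In/H, A/s/Out/T, A/s/Out/H, A/p/In/T, A/p/In/H, A/p/Out/T, A/p/Out/H, C/s/In/T, C/s/In/H, C/s/Out/T, C/s/Out/H, C/p/In/T, C/p/In/H, C/p/Out/T, C/p/Out/H. Columns: Ex, Ey, Ez, Dx, Dy, Dz.
{A/s/In/T} → row (5,7) (6,4) (5,2) (2,5) (2,5) (2,5)
{A/s/In/H} → row (5,7) (6,4) (5,2) (1,1) (1,1) (1,1)
{A/s/Out/T, A/s/Out/H} → row (5,7) (6,4) (5,2) (4,3) (4,3) (4,3)
{A/p/In/T} → row (2,1) (2,1) (2,1) (2,5) (2,5) (2,5)
{A/p/In/H} → row (2,1) (2,1) (2,1) (1,1) (1,1) (1,1)
{A/p/Out/T, A/p/Out/H} → row (2,1) (2,1) (2,1) (4,3) (4,3) (4,3)
{C/s/In/T, C/s/In/H, C/s/Out/T, C/s/Out/H, C/p/In/T, C/p/In/H, C/p/Out/T, C/p/Out/H} → row (4,3) (4,3) (4,3) (3,6) (3,6) (3,6)
That's 7 distinct rows out of 16 strategies.

7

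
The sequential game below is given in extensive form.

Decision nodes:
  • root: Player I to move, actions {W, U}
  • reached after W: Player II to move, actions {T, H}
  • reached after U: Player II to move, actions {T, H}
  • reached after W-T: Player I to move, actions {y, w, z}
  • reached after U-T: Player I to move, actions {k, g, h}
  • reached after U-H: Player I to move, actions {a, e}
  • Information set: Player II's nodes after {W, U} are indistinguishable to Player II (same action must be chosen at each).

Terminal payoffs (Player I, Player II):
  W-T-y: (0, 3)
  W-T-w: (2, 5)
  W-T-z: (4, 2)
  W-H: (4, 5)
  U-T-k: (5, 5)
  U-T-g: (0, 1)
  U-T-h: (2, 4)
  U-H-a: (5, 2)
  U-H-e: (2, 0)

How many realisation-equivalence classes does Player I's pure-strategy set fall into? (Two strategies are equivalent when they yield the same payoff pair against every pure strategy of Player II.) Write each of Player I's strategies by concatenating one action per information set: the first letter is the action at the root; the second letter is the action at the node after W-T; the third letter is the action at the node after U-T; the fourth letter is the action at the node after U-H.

Player I has 36 pure strategies: Wyka, Wyke, Wyga, Wyge, Wyha, Wyhe, Wwka, Wwke, Wwga, Wwge, Wwha, Wwhe, Wzka, Wzke, Wzga, Wzge, Wzha, Wzhe, Uyka, Uyke, Uyga, Uyge, Uyha, Uyhe, Uwka, Uwke, Uwga, Uwge, Uwha, Uwhe, Uzka, Uzke, Uzga, Uzge, Uzha, Uzhe. Columns: T, H.
{Wyka, Wyke, Wyga, Wyge, Wyha, Wyhe} → row (0,3) (4,5)
{Wwka, Wwke, Wwga, Wwge, Wwha, Wwhe} → row (2,5) (4,5)
{Wzka, Wzke, Wzga, Wzge, Wzha, Wzhe} → row (4,2) (4,5)
{Uyka, Uwka, Uzka} → row (5,5) (5,2)
{Uyke, Uwke, Uzke} → row (5,5) (2,0)
{Uyga, Uwga, Uzga} → row (0,1) (5,2)
{Uyge, Uwge, Uzge} → row (0,1) (2,0)
{Uyha, Uwha, Uzha} → row (2,4) (5,2)
{Uyhe, Uwhe, Uzhe} → row (2,4) (2,0)
That's 9 distinct rows out of 36 strategies.

9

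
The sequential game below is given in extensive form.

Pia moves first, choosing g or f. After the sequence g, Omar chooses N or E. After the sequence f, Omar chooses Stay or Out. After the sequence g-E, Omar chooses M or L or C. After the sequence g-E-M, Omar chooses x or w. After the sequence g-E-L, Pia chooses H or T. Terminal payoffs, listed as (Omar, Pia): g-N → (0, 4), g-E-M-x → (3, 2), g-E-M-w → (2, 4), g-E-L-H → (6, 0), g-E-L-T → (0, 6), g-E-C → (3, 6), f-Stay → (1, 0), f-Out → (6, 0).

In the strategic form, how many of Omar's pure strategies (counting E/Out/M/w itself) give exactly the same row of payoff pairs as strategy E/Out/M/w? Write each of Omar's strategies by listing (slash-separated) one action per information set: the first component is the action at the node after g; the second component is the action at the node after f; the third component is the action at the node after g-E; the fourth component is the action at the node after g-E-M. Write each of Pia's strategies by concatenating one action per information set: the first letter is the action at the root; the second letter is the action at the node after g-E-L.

1

Row for E/Out/M/w (columns gH, gT, fH, fT): (2,4) (2,4) (6,0) (6,0).
Every one of Omar's information sets is on the play path for some reply by Pia when Omar follows E/Out/M/w.
Changing the action at any of them therefore changes at least one column, so only E/Out/M/w itself gives this row.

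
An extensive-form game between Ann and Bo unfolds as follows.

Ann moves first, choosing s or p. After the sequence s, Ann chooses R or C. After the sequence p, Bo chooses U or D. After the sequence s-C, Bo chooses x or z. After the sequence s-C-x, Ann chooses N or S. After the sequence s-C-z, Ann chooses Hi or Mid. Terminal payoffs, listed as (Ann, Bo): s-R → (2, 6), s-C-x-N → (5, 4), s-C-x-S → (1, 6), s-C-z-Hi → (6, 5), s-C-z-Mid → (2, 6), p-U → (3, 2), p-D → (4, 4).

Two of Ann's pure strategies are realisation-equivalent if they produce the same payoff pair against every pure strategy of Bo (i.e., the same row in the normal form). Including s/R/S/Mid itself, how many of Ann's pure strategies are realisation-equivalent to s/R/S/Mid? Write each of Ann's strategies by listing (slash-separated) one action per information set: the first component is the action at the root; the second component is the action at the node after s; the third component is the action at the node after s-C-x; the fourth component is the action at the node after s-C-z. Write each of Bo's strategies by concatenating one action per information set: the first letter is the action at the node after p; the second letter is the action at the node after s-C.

Row for s/R/S/Mid (columns Ux, Uz, Dx, Dz): (2,6) (2,6) (2,6) (2,6).
Under s/R/S/Mid, Ann's choice at the node after s-C-x and at the node after s-C-z can never be reached regardless of what Bo does, so varying those choices leaves every outcome unchanged.
Holding the reachable choices fixed and varying the unreachable ones freely already gives 2 × 2 = 4 equivalent strategies.
No other strategy reproduces this row, so those 4 are the full class: s/R/N/Hi, s/R/N/Mid, s/R/S/Hi, s/R/S/Mid.

4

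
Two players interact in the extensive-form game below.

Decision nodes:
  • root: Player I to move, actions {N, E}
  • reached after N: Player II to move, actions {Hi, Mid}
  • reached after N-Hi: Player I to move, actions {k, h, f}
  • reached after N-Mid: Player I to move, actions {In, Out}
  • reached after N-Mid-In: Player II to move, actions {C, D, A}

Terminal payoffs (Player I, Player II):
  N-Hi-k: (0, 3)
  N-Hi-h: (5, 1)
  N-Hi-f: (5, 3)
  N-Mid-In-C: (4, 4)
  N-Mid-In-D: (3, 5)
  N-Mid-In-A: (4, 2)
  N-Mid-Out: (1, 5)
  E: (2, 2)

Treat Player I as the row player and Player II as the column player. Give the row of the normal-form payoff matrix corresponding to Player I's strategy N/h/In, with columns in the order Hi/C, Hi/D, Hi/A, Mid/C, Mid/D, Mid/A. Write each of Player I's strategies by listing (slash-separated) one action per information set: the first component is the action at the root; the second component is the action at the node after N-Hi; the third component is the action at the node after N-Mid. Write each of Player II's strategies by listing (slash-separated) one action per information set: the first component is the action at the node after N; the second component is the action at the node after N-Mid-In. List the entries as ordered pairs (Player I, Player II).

(5,1) (5,1) (5,1) (4,4) (3,5) (4,2)

vs Hi/C: Player I plays N → Player II plays Hi at [N] → Player I plays h at [N-Hi] → (5, 1)
vs Hi/D: Player I plays N → Player II plays Hi at [N] → Player I plays h at [N-Hi] → (5, 1)
vs Hi/A: Player I plays N → Player II plays Hi at [N] → Player I plays h at [N-Hi] → (5, 1)
vs Mid/C: Player I plays N → Player II plays Mid at [N] → Player I plays In at [N-Mid] → Player II plays C at [N-Mid-In] → (4, 4)
vs Mid/D: Player I plays N → Player II plays Mid at [N] → Player I plays In at [N-Mid] → Player II plays D at [N-Mid-In] → (3, 5)
vs Mid/A: Player I plays N → Player II plays Mid at [N] → Player I plays In at [N-Mid] → Player II plays A at [N-Mid-In] → (4, 2)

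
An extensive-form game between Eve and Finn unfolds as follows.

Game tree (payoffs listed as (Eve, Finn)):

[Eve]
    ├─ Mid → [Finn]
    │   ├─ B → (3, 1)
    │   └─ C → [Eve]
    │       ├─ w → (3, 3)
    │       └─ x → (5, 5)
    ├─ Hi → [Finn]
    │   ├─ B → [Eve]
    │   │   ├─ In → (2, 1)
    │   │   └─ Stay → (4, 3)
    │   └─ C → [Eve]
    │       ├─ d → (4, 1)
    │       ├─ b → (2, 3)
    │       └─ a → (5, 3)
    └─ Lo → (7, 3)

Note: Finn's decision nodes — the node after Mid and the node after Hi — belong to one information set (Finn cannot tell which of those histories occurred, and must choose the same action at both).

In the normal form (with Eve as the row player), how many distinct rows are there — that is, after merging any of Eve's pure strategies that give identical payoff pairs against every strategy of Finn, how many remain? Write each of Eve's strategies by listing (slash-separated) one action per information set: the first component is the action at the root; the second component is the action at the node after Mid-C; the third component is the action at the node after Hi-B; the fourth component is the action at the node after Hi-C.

Eve has 36 pure strategies: Mid/w/In/d, Mid/w/In/b, Mid/w/In/a, Mid/w/Stay/d, Mid/w/Stay/b, Mid/w/Stay/a, Mid/x/In/d, Mid/x/In/b, Mid/x/In/a, Mid/x/Stay/d, Mid/x/Stay/b, Mid/x/Stay/a, Hi/w/In/d, Hi/w/In/b, Hi/w/In/a, Hi/w/Stay/d, Hi/w/Stay/b, Hi/w/Stay/a, Hi/x/In/d, Hi/x/In/b, Hi/x/In/a, Hi/x/Stay/d, Hi/x/Stay/b, Hi/x/Stay/a, Lo/w/In/d, Lo/w/In/b, Lo/w/In/a, Lo/w/Stay/d, Lo/w/Stay/b, Lo/w/Stay/a, Lo/x/In/d, Lo/x/In/b, Lo/x/In/a, Lo/x/Stay/d, Lo/x/Stay/b, Lo/x/Stay/a. Columns: B, C.
{Mid/w/In/d, Mid/w/In/b, Mid/w/In/a, Mid/w/Stay/d, Mid/w/Stay/b, Mid/w/Stay/a} → row (3,1) (3,3)
{Mid/x/In/d, Mid/x/In/b, Mid/x/In/a, Mid/x/Stay/d, Mid/x/Stay/b, Mid/x/Stay/a} → row (3,1) (5,5)
{Hi/w/In/d, Hi/x/In/d} → row (2,1) (4,1)
{Hi/w/In/b, Hi/x/In/b} → row (2,1) (2,3)
{Hi/w/In/a, Hi/x/In/a} → row (2,1) (5,3)
{Hi/w/Stay/d, Hi/x/Stay/d} → row (4,3) (4,1)
{Hi/w/Stay/b, Hi/x/Stay/b} → row (4,3) (2,3)
{Hi/w/Stay/a, Hi/x/Stay/a} → row (4,3) (5,3)
{Lo/w/In/d, Lo/w/In/b, Lo/w/In/a, Lo/w/Stay/d, Lo/w/Stay/b, Lo/w/Stay/a, Lo/x/In/d, Lo/x/In/b, Lo/x/In/a, Lo/x/Stay/d, Lo/x/Stay/b, Lo/x/Stay/a} → row (7,3) (7,3)
That's 9 distinct rows out of 36 strategies.

9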